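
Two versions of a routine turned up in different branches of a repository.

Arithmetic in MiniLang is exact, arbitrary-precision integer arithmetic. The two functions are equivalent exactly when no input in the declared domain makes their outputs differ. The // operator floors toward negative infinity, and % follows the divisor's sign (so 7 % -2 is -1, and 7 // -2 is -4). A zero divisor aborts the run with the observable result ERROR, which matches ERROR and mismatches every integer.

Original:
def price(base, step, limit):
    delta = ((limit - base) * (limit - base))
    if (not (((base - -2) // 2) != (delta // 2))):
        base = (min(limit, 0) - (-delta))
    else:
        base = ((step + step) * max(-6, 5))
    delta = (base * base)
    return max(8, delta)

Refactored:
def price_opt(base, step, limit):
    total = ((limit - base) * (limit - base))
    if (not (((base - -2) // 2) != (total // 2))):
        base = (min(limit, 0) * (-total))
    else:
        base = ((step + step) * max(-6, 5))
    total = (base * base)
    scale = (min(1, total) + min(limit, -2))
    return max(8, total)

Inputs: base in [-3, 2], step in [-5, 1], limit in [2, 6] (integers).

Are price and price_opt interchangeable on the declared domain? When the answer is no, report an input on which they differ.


Run the pair on base=2, step=-5, limit=4.
price: delta := 4 | (not (((base - -2) // 2) != (delta // 2))): true | base := 4 | delta := 16 | result 16
price_opt: total := 4 | (not (((base - -2) // 2) != (total // 2))): true | base := 0 | total := 0 | scale := -2 | result 8
16 against 8: the behavior changed.
verdict: not equivalent; witness: base=2, step=-5, limit=4


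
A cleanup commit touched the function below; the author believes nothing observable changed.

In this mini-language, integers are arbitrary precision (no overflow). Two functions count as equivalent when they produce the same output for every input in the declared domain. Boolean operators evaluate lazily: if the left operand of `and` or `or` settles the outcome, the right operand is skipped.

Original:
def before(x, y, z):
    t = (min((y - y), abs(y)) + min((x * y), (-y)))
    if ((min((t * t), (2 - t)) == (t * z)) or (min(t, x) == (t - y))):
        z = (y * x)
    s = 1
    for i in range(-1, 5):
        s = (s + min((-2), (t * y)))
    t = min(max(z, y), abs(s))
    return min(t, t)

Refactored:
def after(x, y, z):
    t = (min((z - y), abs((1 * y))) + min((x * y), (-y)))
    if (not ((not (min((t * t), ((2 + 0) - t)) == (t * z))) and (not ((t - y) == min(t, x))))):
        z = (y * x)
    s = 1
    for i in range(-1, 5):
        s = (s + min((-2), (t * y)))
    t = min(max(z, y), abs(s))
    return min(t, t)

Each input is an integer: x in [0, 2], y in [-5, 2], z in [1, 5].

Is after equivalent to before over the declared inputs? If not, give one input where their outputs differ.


Run the pair on x=0, y=-5, z=1.
before: t=0, then ((min((t * t), (2 - t)) == (t * z)) or (min(t, x) == (t - y))) is true, then z=0, then s=1, then (i=-1), then s=-1, then (i=0), then s=-3, then (i=1), then s=-5, then (i=2), then s=-7, then (i=3), then s=-9, then (i=4), then s=-11, then t=0, then returns 0
after: t=5, then (not ((not (min((t * t), ((2 + 0) - t)) == (t * z))) and (not ((t - y) == min(t, x))))) is false, then s=1, then (i=-1), then s=-24, then (i=0), then s=-49, then (i=1), then s=-74, then (i=2), then s=-99, then (i=3), then s=-124, then (i=4), then s=-149, then t=1, then returns 1
0 and 1 differ, so these are not the same function on this domain.
verdict: not equivalent; witness: x=0, y=-5, z=1


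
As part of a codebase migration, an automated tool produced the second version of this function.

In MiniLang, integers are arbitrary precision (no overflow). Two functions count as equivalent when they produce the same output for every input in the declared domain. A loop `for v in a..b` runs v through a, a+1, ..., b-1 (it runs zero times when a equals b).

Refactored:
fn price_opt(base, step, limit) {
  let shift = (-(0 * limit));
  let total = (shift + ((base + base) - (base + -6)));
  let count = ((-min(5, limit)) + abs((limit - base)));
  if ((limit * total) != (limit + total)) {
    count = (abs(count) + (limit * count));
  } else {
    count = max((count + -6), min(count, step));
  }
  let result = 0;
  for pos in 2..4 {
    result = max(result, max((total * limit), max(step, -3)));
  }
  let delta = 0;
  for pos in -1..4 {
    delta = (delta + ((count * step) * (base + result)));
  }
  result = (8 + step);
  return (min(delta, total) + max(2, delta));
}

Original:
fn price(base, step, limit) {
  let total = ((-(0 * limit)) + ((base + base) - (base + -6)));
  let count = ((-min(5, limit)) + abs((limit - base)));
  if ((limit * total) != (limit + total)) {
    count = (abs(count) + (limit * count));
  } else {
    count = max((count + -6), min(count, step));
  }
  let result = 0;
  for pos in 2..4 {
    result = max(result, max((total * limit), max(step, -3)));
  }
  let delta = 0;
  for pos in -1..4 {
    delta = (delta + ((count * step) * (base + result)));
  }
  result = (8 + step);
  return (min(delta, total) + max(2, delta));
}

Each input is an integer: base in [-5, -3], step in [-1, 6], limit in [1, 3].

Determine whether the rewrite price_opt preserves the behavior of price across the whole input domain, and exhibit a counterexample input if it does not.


This is a faithful refactor — local variable names differ; also statement counts differ, but the computed results match everywhere.
Tracing base=-3, step=3, limit=3: price: total becomes 3; next count becomes 3; next ((limit * total) != (limit + total)) evaluates to true; next count becomes 12; next result becomes 0; next at pos=2:; next result becomes 9; next at pos=3:; next result becomes 9; next delta becomes 0; next at pos=-1:; next delta becomes 216; next at pos=0:; next delta becomes 432; next at pos=1:; next delta becomes 648; next at pos=2:; next delta becomes 864; next at pos=3:; next delta becomes 1080; next result becomes 11; next final value 1083 | price_opt: shift becomes 0; next total becomes 3; next count becomes 3; next ((limit * total) != (limit + total)) evaluates to true; next count becomes 12; next result becomes 0; next at pos=2:; next result becomes 9; next at pos=3:; next result becomes 9; next delta becomes 0; next at pos=-1:; next delta becomes 216; next at pos=0:; next delta becomes 432; next at pos=1:; next delta becomes 648; next at pos=2:; next delta becomes 864; next at pos=3:; next delta becomes 1080; next result becomes 11; next final value 1083 — matching result 1083.
Across all 72 domain points the two functions coincide.
verdict: equivalent


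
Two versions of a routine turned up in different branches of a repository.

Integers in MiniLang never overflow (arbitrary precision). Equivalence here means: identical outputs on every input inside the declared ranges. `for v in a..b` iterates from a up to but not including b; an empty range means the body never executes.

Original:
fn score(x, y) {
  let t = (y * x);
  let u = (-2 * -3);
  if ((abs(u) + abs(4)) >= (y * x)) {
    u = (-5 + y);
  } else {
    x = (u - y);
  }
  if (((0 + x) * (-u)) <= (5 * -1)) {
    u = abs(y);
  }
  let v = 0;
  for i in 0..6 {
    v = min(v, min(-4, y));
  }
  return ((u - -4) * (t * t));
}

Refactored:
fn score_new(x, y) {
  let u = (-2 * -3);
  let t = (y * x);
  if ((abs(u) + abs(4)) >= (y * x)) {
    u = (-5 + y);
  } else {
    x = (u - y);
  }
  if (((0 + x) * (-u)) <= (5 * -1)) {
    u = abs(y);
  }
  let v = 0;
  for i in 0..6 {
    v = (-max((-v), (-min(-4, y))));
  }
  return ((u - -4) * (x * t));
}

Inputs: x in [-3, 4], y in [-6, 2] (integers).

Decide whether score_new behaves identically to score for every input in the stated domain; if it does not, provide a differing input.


Evaluate both at x=-3, y=-6.
score: t := 18 | u := 6 | ((abs(u) + abs(4)) >= (y * x)): false | x := 12 | (((0 + x) * (-u)) <= (5 * -1)): true | u := 6 | v := 0 | iter i=0: | v := -6 | iter i=1: | v := -6 | iter i=2: | v := -6 | iter i=3: | v := -6 | iter i=4: | v := -6 | iter i=5: | v := -6 | result 3240
score_new: u := 6 | t := 18 | ((abs(u) + abs(4)) >= (y * x)): false | x := 12 | (((0 + x) * (-u)) <= (5 * -1)): true | u := 6 | v := 0 | iter i=0: | v := -6 | iter i=1: | v := -6 | iter i=2: | v := -6 | iter i=3: | v := -6 | iter i=4: | v := -6 | iter i=5: | v := -6 | result 2160
3240 and 2160 differ, so these are not the same function on this domain.
verdict: not equivalent; witness: x=-3, y=-6


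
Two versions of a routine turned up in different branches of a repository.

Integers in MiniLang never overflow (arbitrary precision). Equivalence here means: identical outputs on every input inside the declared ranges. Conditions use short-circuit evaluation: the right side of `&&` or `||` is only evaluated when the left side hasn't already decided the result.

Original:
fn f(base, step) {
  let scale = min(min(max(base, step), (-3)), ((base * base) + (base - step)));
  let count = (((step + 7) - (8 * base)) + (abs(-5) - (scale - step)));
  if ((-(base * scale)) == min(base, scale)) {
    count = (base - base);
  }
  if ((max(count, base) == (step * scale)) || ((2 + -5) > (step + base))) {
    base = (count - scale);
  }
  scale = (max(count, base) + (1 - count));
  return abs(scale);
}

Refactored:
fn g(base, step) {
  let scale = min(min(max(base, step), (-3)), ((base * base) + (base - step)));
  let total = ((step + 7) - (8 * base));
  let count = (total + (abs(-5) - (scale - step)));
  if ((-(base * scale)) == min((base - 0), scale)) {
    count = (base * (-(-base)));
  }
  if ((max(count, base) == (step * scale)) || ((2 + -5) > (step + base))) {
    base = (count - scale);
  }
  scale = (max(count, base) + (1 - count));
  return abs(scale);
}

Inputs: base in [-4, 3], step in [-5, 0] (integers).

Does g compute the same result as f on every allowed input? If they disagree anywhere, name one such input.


Not equivalent: base=-1, step=0 separates them (4 vs 1).
f: scale := -3 | count := 23 | ((-(base * scale)) == min(base, scale)): true | count := 0 | ((max(count, base) == (step * scale)) || ((2 + -5) > (step + base))): true | base := 3 | scale := 4 | result 4
g: scale := -3 | total := 15 | count := 23 | ((-(base * scale)) == min((base - 0), scale)): true | count := 1 | ((max(count, base) == (step * scale)) || ((2 + -5) > (step + base))): false | scale := 1 | result 1
verdict: not equivalent; witness: base=-1, step=0


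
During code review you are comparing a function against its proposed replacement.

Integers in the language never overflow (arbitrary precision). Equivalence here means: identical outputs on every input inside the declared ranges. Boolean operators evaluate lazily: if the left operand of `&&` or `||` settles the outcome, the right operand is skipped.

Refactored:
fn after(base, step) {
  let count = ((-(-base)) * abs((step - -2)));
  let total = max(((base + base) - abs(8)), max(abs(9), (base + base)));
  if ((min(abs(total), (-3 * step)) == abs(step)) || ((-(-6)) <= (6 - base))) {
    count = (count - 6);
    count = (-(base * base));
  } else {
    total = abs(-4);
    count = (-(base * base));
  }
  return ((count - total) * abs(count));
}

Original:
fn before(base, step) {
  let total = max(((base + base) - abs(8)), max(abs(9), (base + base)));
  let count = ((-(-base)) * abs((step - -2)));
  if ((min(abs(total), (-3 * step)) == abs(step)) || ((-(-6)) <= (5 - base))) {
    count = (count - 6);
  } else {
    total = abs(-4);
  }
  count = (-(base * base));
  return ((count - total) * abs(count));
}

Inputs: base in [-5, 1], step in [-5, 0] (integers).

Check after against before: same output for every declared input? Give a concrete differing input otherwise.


Equivalent. Although `5` became `6`, no input in the stated domain can expose it.
An exhaustive pass over the 42 declared inputs shows identical outputs.
Tracing base=-5, step=-4: before: total := 9 | count := -10 | ((min(abs(total), (-3 * step)) == abs(step)) || ((-(-6)) <= (5 - base))): true | count := -16 | count := -25 | result -850 | after: count := -10 | total := 9 | ((min(abs(total), (-3 * step)) == abs(step)) || ((-(-6)) <= (6 - base))): true | count := -16 | count := -25 | result -850 — matching result -850.
verdict: equivalent


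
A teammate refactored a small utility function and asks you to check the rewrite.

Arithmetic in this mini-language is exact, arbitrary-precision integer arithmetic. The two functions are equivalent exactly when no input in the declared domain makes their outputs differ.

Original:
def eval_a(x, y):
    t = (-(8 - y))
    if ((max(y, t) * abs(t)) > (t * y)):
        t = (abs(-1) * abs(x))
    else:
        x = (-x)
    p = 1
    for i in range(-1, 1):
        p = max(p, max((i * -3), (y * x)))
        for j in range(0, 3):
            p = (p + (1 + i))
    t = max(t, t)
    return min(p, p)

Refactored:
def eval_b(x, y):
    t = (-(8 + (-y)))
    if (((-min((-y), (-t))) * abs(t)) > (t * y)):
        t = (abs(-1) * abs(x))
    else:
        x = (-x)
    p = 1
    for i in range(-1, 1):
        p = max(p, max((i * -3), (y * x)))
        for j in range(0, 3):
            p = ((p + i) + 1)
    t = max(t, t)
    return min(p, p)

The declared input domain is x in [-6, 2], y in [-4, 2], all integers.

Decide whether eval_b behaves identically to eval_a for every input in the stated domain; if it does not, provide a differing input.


Comparing the listings, the differences include: min/max/abs usage differs, arithmetic usage differs.
Tracing x=-3, y=0: eval_a: t := -8 | ((max(y, t) * abs(t)) > (t * y)): false | x := 3 | p := 1 | iter i=-1: | p := 3 | iter j=0: | p := 3 | iter j=1: | p := 3 | iter j=2: | p := 3 | iter i=0: | p := 3 | iter j=0: | p := 4 | iter j=1: | p := 5 | iter j=2: | p := 6 | t := -8 | result 6 | eval_b: t := -8 | (((-min((-y), (-t))) * abs(t)) > (t * y)): false | x := 3 | p := 1 | iter i=-1: | p := 3 | iter j=0: | p := 3 | iter j=1: | p := 3 | iter j=2: | p := 3 | iter i=0: | p := 3 | iter j=0: | p := 4 | iter j=1: | p := 5 | iter j=2: | p := 6 | t := -8 | result 6 — matching result 6.
Every one of the 63 inputs gives matching results.
verdict: equivalent


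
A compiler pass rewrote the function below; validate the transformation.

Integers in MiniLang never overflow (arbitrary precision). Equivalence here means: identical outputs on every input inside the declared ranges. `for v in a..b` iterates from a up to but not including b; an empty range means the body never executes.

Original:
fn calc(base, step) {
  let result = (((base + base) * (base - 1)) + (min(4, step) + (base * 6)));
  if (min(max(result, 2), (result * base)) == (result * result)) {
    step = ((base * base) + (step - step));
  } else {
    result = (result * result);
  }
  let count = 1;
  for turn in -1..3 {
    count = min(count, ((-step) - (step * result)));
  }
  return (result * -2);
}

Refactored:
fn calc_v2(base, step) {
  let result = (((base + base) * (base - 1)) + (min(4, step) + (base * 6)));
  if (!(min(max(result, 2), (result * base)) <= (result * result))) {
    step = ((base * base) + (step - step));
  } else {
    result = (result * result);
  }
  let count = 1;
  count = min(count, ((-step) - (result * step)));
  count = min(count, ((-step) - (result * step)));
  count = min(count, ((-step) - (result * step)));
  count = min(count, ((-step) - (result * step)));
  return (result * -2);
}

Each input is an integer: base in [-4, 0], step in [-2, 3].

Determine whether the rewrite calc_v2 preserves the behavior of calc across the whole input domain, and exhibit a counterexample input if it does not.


Try base=-2, step=-1.
calc: result becomes -1; next (min(max(result, 2), (result * base)) == (result * result)) evaluates to false; next result becomes 1; next count becomes 1; next at turn=-1:; next count becomes 1; next at turn=0:; next count becomes 1; next at turn=1:; next count becomes 1; next at turn=2:; next count becomes 1; next final value -2
calc_v2: result becomes -1; next (!(min(max(result, 2), (result * base)) <= (result * result))) evaluates to true; next step becomes 4; next count becomes 1; next count becomes 0; next count becomes 0; next count becomes 0; next count becomes 0; next final value 2
-2 and 2 differ, so these are not the same function on this domain.
verdict: not equivalent; witness: base=-2, step=-1


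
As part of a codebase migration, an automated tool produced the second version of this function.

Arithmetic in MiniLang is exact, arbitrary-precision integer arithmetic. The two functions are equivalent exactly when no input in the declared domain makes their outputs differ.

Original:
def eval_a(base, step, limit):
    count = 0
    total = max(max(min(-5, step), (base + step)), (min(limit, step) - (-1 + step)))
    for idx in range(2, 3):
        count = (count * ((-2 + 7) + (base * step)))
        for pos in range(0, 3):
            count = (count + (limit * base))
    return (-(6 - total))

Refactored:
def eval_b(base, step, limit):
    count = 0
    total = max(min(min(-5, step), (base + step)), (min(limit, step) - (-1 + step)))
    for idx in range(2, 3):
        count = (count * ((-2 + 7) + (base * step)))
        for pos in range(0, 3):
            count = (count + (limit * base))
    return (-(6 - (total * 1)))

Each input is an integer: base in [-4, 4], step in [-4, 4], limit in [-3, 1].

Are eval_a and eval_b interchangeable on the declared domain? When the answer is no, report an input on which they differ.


There is a counterexample at base=-4, step=2, limit=-3: -8 on one side, -10 on the other.
eval_a: count := 0 | total := -2 | iter idx=2: | count := 0 | iter pos=0: | count := 12 | iter pos=1: | count := 24 | iter pos=2: | count := 36 | result -8
eval_b: count := 0 | total := -4 | iter idx=2: | count := 0 | iter pos=0: | count := 12 | iter pos=1: | count := 24 | iter pos=2: | count := 36 | result -10
verdict: not equivalent; witness: base=-4, step=2, limit=-3


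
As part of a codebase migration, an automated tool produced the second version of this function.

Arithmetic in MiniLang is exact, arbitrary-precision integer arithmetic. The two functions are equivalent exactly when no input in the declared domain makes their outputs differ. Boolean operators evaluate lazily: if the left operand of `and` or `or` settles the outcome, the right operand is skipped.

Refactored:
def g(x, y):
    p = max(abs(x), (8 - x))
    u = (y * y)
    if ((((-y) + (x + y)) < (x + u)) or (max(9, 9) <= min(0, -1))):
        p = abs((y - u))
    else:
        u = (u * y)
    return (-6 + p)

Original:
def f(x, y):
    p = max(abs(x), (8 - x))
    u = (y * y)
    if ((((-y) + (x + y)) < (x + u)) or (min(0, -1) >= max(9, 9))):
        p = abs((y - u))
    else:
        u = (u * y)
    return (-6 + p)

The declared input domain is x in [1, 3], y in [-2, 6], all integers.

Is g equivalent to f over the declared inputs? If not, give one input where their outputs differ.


Changes here: comparison usage differs; the full 27-point sweep finds no disagreement.
verdict: equivalent


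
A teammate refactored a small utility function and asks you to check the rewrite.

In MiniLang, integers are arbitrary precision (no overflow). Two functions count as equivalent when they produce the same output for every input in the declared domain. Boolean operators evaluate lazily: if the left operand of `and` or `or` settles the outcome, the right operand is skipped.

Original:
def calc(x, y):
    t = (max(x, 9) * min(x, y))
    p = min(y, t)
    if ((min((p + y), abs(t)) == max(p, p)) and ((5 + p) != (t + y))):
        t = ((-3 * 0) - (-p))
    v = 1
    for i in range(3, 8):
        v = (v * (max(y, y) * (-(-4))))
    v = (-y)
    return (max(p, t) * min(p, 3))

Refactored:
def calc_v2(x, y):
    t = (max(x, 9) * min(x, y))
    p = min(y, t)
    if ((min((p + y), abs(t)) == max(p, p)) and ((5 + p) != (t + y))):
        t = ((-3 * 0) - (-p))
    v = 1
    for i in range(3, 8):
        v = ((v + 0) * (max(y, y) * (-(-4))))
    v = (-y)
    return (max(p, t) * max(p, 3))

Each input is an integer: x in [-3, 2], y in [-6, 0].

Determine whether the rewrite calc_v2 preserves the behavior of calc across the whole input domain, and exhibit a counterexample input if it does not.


Consider the input x=-3, y=-6.
calc: t := -54 | p := -54 | ((min((p + y), abs(t)) == max(p, p)) and ((5 + p) != (t + y))): false | v := 1 | iter i=3: | v := -24 | iter i=4: | v := 576 | iter i=5: | v := -13824 | iter i=6: | v := 331776 | iter i=7: | v := -7962624 | v := 6 | result 2916
calc_v2: t := -54 | p := -54 | ((min((p + y), abs(t)) == max(p, p)) and ((5 + p) != (t + y))): false | v := 1 | iter i=3: | v := -24 | iter i=4: | v := 576 | iter i=5: | v := -13824 | iter i=6: | v := 331776 | iter i=7: | v := -7962624 | v := 6 | result -162
2916 and -162 differ, so these are not the same function on this domain.
verdict: not equivalent; witness: x=-3, y=-6


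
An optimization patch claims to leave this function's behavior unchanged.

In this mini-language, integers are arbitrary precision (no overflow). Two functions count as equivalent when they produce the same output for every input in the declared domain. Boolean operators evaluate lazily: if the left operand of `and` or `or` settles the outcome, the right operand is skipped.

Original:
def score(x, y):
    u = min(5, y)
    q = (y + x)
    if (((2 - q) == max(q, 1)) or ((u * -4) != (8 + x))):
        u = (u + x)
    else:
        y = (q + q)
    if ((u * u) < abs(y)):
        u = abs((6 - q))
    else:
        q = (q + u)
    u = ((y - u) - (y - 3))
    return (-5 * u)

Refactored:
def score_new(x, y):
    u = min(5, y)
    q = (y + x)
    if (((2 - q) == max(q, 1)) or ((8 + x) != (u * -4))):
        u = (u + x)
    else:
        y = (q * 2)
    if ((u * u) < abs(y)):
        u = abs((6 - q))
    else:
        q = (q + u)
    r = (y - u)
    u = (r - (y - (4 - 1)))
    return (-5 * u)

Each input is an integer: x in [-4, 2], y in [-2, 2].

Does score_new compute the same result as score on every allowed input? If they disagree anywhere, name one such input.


The two are interchangeable: arithmetic usage differs, plus statement counts differ, plus local variable names differ, plus constant usage differs, and every declared input agrees.
Tracing x=-2, y=2: score: u becomes 2; next q becomes 0; next (((2 - q) == max(q, 1)) or ((u * -4) != (8 + x))) evaluates to true; next u becomes 0; next ((u * u) < abs(y)) evaluates to true; next u becomes 6; next u becomes -3; next final value 15 | score_new: u becomes 2; next q becomes 0; next (((2 - q) == max(q, 1)) or ((8 + x) != (u * -4))) evaluates to true; next u becomes 0; next ((u * u) < abs(y)) evaluates to true; next u becomes 6; next r becomes -4; next u becomes -3; next final value 15 — matching result 15.
Checked all 35 inputs in the declared domain: the outputs agree on every one.
verdict: equivalent


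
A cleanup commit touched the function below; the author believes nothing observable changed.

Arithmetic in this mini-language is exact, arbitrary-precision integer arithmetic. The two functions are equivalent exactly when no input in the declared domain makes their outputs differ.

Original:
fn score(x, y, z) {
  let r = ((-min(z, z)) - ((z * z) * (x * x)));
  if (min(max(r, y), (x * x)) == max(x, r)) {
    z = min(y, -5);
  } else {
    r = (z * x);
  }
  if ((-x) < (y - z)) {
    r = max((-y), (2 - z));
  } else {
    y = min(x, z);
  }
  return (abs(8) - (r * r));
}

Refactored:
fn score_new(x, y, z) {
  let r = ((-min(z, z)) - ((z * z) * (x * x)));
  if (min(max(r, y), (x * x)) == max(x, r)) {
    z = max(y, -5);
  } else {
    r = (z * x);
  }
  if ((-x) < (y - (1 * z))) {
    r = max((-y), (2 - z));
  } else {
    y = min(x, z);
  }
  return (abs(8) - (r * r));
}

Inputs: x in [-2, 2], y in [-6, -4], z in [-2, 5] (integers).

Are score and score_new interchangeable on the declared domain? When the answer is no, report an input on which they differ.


Consider the input x=0, y=-4, z=0.
score: r=0, then (min(max(r, y), (x * x)) == max(x, r)) is true, then z=-5, then ((-x) < (y - z)) is true, then r=7, then returns -41
score_new: r=0, then (min(max(r, y), (x * x)) == max(x, r)) is true, then z=-4, then ((-x) < (y - (1 * z))) is false, then y=-4, then returns 8
-41 against 8: the behavior changed.
verdict: not equivalent; witness: x=0, y=-4, z=0


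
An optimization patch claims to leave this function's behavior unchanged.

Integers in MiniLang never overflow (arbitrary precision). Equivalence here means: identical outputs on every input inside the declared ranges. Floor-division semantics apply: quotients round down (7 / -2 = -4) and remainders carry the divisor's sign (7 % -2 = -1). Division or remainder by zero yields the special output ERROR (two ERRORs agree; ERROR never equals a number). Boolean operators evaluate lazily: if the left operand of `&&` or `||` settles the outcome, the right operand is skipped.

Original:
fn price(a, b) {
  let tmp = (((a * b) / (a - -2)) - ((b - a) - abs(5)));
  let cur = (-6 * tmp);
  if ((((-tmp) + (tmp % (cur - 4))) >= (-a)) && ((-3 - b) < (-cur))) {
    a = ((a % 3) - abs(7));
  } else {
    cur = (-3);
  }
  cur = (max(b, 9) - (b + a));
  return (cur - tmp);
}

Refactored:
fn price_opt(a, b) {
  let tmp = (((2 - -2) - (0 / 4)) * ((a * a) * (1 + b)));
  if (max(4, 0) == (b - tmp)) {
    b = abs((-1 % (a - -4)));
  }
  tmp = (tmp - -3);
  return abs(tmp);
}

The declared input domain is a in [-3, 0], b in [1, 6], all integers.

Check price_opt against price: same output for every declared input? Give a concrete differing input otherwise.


Consider the input a=-3, b=1.
price: tmp becomes 4; next cur becomes -24; next ((((-tmp) + (tmp % (cur - 4))) >= (-a)) && ((-3 - b) < (-cur))) evaluates to false; next cur becomes -3; next cur becomes 11; next final value 7
price_opt: tmp becomes 72; next (max(4, 0) == (b - tmp)) evaluates to false; next tmp becomes 75; next final value 75
7 vs 75 — the two versions disagree here.
verdict: not equivalent; witness: a=-3, b=1


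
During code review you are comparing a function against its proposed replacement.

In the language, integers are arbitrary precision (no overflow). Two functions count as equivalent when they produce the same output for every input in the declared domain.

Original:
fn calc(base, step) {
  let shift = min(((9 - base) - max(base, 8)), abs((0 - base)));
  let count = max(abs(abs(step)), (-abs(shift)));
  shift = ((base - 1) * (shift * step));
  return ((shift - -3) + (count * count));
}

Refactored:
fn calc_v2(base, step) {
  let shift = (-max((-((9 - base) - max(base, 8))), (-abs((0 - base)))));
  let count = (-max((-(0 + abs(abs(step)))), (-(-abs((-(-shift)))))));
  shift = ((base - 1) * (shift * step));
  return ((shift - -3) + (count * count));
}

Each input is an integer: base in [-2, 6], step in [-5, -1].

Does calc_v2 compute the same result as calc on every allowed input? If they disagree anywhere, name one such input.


These are not equivalent — on base=-2, step=-5 the outputs split (58 vs 37).
calc: shift = 2; count = 5; shift = 30; return 58
calc_v2: shift = 2; count = -2; shift = 30; return 37
verdict: not equivalent; witness: base=-2, step=-5


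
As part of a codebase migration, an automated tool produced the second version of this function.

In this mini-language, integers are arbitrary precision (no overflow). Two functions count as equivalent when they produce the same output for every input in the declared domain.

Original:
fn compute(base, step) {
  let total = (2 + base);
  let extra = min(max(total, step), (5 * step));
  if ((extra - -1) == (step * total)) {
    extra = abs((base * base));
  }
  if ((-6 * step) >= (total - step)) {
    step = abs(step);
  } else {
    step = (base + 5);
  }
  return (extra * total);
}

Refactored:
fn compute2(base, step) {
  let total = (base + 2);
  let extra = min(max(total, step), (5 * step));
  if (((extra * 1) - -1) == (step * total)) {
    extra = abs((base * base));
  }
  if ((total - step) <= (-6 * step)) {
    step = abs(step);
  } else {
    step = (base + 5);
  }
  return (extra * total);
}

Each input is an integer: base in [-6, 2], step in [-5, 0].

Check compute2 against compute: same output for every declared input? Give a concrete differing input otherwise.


This is a faithful refactor — comparison usage differs; and arithmetic usage differs; and constant usage differs, but the computed results match everywhere.
As a probe, take base=-3, step=-5: compute runs total := -1 | extra := -25 | ((extra - -1) == (step * total)): false | ((-6 * step) >= (total - step)): true | step := 5 | result 25; compute2 runs total := -1 | extra := -25 | (((extra * 1) - -1) == (step * total)): false | ((total - step) <= (-6 * step)): true | step := 5 | result 25; both end at 25.
Every one of the 54 inputs gives matching results.
verdict: equivalent


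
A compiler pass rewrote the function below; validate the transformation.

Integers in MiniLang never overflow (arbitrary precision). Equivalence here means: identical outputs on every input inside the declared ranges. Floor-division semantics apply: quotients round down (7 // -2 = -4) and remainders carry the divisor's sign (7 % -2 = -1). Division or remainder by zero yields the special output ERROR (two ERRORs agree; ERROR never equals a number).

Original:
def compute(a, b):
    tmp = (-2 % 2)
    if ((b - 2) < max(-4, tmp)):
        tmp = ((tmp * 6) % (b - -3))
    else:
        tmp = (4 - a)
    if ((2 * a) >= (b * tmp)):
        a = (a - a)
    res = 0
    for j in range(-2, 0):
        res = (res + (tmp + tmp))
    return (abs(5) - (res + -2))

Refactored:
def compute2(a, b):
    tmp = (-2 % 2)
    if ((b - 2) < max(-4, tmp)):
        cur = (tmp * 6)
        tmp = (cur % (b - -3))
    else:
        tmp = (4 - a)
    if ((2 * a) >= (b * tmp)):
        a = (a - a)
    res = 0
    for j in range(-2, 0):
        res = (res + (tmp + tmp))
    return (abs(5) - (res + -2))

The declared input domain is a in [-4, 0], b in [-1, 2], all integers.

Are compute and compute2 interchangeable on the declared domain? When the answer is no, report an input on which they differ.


The two versions differ — the changes include local variable names differ, statement counts differ.
As a probe, take a=-4, b=1: compute runs tmp = 0; ((b - 2) < max(-4, tmp)) -> true; tmp = 0; ((2 * a) >= (b * tmp)) -> false; res = 0; [j=-2]; res = 0; [j=-1]; res = 0; return 7; compute2 runs tmp = 0; ((b - 2) < max(-4, tmp)) -> true; cur = 0; tmp = 0; ((2 * a) >= (b * tmp)) -> false; res = 0; [j=-2]; res = 0; [j=-1]; res = 0; return 7; both end at 7.
Checked all 20 inputs in the declared domain: the outputs agree on every one.
verdict: equivalent


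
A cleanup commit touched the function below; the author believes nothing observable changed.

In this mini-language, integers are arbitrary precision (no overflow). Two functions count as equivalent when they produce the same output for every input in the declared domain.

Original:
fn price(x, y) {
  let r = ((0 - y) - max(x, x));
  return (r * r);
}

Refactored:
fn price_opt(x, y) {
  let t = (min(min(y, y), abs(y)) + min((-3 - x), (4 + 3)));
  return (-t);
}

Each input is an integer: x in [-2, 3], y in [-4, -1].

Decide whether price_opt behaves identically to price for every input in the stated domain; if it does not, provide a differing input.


Consider the input x=-2, y=-4.
price: r=6, then returns 36
price_opt: t=-5, then returns 5
36 against 5: the behavior changed.
verdict: not equivalent; witness: x=-2, y=-4


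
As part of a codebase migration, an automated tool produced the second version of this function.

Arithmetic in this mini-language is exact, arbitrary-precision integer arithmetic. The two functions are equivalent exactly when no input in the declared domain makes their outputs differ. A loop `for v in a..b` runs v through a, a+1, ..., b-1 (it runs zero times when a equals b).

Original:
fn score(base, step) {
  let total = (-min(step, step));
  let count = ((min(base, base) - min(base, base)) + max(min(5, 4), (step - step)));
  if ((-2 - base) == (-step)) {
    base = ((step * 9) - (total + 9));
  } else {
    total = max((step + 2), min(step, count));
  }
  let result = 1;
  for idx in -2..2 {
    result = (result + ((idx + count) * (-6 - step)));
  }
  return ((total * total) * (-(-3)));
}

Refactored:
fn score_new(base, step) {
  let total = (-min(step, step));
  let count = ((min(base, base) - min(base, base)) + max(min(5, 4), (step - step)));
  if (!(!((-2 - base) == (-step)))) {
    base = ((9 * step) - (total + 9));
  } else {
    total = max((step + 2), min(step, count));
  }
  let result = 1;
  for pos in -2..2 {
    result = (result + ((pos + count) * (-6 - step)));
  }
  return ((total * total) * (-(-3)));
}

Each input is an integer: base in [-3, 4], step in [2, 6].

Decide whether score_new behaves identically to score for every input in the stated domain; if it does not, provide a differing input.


Side by side, the visible changes include: boolean connective usage differs; and local variable names differ.
As a probe, take base=1, step=2: score runs total = -2; count = 4; ((-2 - base) == (-step)) -> false; total = 4; result = 1; [idx=-2]; result = -15; [idx=-1]; result = -39; [idx=0]; result = -71; [idx=1]; result = -111; return 48; score_new runs total = -2; count = 4; (!(!((-2 - base) == (-step)))) -> false; total = 4; result = 1; [pos=-2]; result = -15; [pos=-1]; result = -39; [pos=0]; result = -71; [pos=1]; result = -111; return 48; both end at 48.
Sweeping the whole domain (40 inputs) finds no disagreement.
verdict: equivalent


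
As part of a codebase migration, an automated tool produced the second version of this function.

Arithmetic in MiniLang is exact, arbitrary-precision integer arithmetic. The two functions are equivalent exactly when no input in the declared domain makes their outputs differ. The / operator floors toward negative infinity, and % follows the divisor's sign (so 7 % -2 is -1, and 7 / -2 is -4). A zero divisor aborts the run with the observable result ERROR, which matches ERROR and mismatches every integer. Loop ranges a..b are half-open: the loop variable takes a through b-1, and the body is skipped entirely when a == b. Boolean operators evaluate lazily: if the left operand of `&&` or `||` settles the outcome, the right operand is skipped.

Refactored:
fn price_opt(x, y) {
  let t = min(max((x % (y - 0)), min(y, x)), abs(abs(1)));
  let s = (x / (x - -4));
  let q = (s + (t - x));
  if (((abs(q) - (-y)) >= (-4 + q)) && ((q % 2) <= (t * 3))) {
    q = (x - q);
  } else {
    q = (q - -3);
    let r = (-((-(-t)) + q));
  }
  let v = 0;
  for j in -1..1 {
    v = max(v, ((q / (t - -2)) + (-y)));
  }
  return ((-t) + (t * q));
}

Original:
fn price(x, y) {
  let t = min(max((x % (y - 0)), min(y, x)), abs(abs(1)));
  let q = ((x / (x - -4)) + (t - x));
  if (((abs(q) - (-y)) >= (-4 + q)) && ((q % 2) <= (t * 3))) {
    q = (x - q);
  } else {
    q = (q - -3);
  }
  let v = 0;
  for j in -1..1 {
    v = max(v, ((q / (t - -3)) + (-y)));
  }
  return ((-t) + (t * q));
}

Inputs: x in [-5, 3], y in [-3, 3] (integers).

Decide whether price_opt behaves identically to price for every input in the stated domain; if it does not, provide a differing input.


These are not equivalent — on x=-5, y=-3 the outputs split (-20 vs ERROR).
price: t := -2 | q := 8 | (((abs(q) - (-y)) >= (-4 + q)) && ((q % 2) <= (t * 3))): false | q := 11 | v := 0 | iter j=-1: | v := 14 | iter j=0: | v := 14 | result -20
price_opt: t := -2 | s := 5 | q := 8 | (((abs(q) - (-y)) >= (-4 + q)) && ((q % 2) <= (t * 3))): false | q := 11 | r := -9 | v := 0 | iter j=-1: | divide-by-zero, output ERROR
verdict: not equivalent; witness: x=-5, y=-3


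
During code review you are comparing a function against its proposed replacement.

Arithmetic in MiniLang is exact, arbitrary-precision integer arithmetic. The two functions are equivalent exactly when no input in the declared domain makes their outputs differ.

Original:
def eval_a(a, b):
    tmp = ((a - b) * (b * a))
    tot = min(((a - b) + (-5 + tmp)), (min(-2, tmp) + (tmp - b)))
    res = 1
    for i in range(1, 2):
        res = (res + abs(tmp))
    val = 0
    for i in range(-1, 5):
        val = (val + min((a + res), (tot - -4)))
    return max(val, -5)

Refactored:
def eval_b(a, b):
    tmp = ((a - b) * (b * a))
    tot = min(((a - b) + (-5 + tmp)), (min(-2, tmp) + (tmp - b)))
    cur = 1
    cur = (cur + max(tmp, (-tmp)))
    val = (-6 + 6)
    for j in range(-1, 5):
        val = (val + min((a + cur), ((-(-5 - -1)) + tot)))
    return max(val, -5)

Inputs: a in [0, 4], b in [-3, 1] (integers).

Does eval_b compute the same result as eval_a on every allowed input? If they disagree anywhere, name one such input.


The two are interchangeable: statement counts differ, and constant usage differs, and loop structure differs, and min/max/abs usage differs, and arithmetic usage differs, and local variable names differ, and every declared input agrees.
Spot check at a=4, b=-3 — eval_a: tmp=-84, then tot=-165, then res=1, then (i=1), then res=85, then val=0, then (i=-1), then val=-161, then (i=0), then val=-322, then (i=1), then val=-483, then (i=2), then val=-644, then (i=3), then val=-805, then (i=4), then val=-966, then returns -5. eval_b: tmp=-84, then tot=-165, then cur=1, then cur=85, then val=0, then (j=-1), then val=-161, then (j=0), then val=-322, then (j=1), then val=-483, then (j=2), then val=-644, then (j=3), then val=-805, then (j=4), then val=-966, then returns -5. Both give -5.
Every one of the 25 inputs gives matching results.
verdict: equivalent


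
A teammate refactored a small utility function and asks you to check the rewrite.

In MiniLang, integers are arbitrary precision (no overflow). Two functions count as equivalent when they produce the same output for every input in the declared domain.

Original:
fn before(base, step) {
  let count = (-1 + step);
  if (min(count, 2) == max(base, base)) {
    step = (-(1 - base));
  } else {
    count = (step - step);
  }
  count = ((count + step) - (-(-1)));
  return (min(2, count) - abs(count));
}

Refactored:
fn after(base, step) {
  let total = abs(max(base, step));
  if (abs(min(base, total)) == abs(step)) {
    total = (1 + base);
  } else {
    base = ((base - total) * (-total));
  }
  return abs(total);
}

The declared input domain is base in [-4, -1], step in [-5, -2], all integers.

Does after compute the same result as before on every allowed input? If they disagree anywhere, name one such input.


On input base=-4, step=-5, before returns -12 while after returns 4.
verdict: not equivalent; witness: base=-4, step=-5


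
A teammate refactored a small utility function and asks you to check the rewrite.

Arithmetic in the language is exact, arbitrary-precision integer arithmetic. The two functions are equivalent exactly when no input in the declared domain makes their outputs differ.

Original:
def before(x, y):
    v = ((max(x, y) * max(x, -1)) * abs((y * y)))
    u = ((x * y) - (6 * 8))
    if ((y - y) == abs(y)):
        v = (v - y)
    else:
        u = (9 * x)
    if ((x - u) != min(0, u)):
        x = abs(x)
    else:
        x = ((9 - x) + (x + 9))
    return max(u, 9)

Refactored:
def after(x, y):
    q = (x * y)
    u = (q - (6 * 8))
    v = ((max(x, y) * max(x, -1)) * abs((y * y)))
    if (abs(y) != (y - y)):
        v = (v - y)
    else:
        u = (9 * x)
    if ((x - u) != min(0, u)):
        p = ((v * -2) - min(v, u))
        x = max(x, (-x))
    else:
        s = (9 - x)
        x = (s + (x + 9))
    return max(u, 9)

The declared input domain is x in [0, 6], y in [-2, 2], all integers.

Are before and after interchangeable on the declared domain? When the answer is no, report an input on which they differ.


Evaluate both at x=2, y=-2.
before: v=16, then u=-52, then ((y - y) == abs(y)) is false, then u=18, then ((x - u) != min(0, u)) is true, then x=2, then returns 18
after: q=-4, then u=-52, then v=16, then (abs(y) != (y - y)) is true, then v=18, then ((x - u) != min(0, u)) is true, then p=16, then x=2, then returns 9
18 against 9: the behavior changed.
verdict: not equivalent; witness: x=2, y=-2


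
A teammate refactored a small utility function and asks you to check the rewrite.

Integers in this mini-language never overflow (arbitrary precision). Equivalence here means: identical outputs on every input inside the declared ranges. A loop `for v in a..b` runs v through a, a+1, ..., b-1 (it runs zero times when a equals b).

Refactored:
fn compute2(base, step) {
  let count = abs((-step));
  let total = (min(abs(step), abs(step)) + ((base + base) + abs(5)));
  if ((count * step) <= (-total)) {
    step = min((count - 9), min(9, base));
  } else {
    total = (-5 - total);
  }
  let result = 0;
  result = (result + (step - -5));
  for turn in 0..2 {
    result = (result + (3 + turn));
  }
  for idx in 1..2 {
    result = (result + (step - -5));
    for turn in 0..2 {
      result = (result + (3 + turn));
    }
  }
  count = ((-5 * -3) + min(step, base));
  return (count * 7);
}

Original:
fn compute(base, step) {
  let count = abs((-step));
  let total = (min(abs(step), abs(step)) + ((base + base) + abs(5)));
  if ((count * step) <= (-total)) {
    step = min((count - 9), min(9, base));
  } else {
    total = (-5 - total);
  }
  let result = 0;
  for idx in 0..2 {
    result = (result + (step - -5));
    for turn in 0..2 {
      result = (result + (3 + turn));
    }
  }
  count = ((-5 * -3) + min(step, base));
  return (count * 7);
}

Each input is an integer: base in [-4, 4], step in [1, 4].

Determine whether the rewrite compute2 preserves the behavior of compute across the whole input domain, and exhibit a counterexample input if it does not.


Although constant usage differs, plus loop structure differs, plus statement counts differ, plus arithmetic usage differs, 36/36 inputs agree.
verdict: equivalent
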